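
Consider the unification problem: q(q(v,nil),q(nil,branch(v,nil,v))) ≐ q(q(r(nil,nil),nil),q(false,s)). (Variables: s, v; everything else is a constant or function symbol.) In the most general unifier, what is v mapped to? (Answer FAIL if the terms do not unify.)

Decompose q/2: q(v,nil) ≐ q(r(nil,nil),nil),  q(nil,branch(v,nil,v)) ≐ q(false,s).
Decompose q/2: v ≐ r(nil,nil),  nil ≐ nil.
Bind v := r(nil,nil); substituting into the one remaining equation that mentions v gives: q(nil,branch(r(nil,nil),nil,r(nil,nil))) ≐ q(false,s).
Delete trivial equation nil ≐ nil.
Decompose q/2: nil ≐ false,  branch(r(nil,nil),nil,r(nil,nil)) ≐ s.
Clash: constants nil and false differ; no unifier exists.

FAIL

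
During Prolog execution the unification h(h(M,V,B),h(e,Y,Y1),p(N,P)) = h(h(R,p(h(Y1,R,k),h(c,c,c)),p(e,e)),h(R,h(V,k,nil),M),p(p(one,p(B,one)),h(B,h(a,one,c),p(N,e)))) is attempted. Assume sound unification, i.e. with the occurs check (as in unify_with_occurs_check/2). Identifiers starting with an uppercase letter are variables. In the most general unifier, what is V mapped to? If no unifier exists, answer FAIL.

Decompose h/3: h(M,V,B) = h(R,p(h(Y1,R,k),h(c,c,c)),p(e,e)),  h(e,Y,Y1) = h(R,h(V,k,nil),M),  p(N,P) = p(p(one,p(B,one)),h(B,h(a,one,c),p(N,e))).
Decompose h/3: M = R,  V = p(h(Y1,R,k),h(c,c,c)),  B = p(e,e).
Bind M := R; substituting into the one remaining equation that mentions M gives: h(e,Y,Y1) = h(R,h(V,k,nil),R).
Bind V := p(h(Y1,R,k),h(c,c,c)); substituting into the one remaining equation that mentions V gives: h(e,Y,Y1) = h(R,h(p(h(Y1,R,k),h(c,c,c)),k,nil),R).
Bind B := p(e,e); substituting into the one remaining equation that mentions B gives: p(N,P) = p(p(one,p(p(e,e),one)),h(p(e,e),h(a,one,c),p(N,e))).
Decompose h/3: e = R,  Y = h(p(h(Y1,R,k),h(c,c,c)),k,nil),  Y1 = R.
Bind R := e; substituting into the 2 remaining equations that mention R gives: Y = h(p(h(Y1,e,k),h(c,c,c)),k,nil),  Y1 = e. Substituting into the earlier bindings gives M := e, V := p(h(Y1,e,k),h(c,c,c)).
Bind Y := h(p(h(Y1,e,k),h(c,c,c)),k,nil); no other remaining equation mentions Y.
Bind Y1 := e; no other remaining equation mentions Y1. Substituting into the earlier bindings gives V := p(h(e,e,k),h(c,c,c)), Y := h(p(h(e,e,k),h(c,c,c)),k,nil).
Decompose p/2: N = p(one,p(p(e,e),one)),  P = h(p(e,e),h(a,one,c),p(N,e)).
Bind N := p(one,p(p(e,e),one)); substituting into the remaining equation gives: P = h(p(e,e),h(a,one,c),p(p(one,p(p(e,e),one)),e)).
Bind P := h(p(e,e),h(a,one,c),p(p(one,p(p(e,e),one)),e)).
MGU = { M = e, V = p(h(e,e,k),h(c,c,c)), B = p(e,e), R = e, Y = h(p(h(e,e,k),h(c,c,c)),k,nil), Y1 = e, N = p(one,p(p(e,e),one)), P = h(p(e,e),h(a,one,c),p(p(one,p(p(e,e),one)),e)) }, so V = p(h(e,e,k),h(c,c,c)).

p(h(e,e,k),h(c,c,c))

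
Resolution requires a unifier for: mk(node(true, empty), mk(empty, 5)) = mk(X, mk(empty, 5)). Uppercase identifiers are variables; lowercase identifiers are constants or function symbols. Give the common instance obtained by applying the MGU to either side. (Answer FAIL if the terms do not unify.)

mk(node(true, empty), mk(empty, 5))

Decompose mk/2: node(true, empty) = X,  mk(empty, 5) = mk(empty, 5).
Bind X := node(true, empty); no other remaining equation mentions X.
Delete trivial equation mk(empty, 5) = mk(empty, 5).
Applying the MGU to either side gives mk(node(true, empty), mk(empty, 5)).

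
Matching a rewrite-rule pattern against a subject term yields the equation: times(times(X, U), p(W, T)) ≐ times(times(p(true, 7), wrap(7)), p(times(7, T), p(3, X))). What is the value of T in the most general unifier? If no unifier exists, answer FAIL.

Decompose times/2: times(X, U) ≐ times(p(true, 7), wrap(7)),  p(W, T) ≐ p(times(7, T), p(3, X)).
Decompose times/2: X ≐ p(true, 7),  U ≐ wrap(7).
Bind X := p(true, 7); substituting into the one remaining equation that mentions X gives: p(W, T) ≐ p(times(7, T), p(3, p(true, 7))).
Bind U := wrap(7); no other remaining equation mentions U.
Decompose p/2: W ≐ times(7, T),  T ≐ p(3, p(true, 7)).
Bind W := times(7, T); no other remaining equation mentions W.
Bind T := p(3, p(true, 7)). Substituting into the earlier binding gives W := times(7, p(3, p(true, 7))).
MGU = { X ↦ p(true, 7), U ↦ wrap(7), W ↦ times(7, p(3, p(true, 7))), T ↦ p(3, p(true, 7)) }, so T ↦ p(3, p(true, 7)).

p(3, p(true, 7))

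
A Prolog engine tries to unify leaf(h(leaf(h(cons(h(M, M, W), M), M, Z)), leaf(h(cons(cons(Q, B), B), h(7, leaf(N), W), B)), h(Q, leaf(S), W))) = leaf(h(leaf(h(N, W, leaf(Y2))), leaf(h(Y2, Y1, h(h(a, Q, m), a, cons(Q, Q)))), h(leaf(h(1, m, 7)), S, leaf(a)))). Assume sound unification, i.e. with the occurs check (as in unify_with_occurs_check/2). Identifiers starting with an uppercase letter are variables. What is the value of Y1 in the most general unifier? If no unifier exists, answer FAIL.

Decompose leaf/1: h(leaf(h(cons(h(M, M, W), M), M, Z)), leaf(h(cons(cons(Q, B), B), h(7, leaf(N), W), B)), h(Q, leaf(S), W)) = h(leaf(h(N, W, leaf(Y2))), leaf(h(Y2, Y1, h(h(a, Q, m), a, cons(Q, Q)))), h(leaf(h(1, m, 7)), S, leaf(a))).
Decompose h/3: leaf(h(cons(h(M, M, W), M), M, Z)) = leaf(h(N, W, leaf(Y2))),  leaf(h(cons(cons(Q, B), B), h(7, leaf(N), W), B)) = leaf(h(Y2, Y1, h(h(a, Q, m), a, cons(Q, Q)))),  h(Q, leaf(S), W) = h(leaf(h(1, m, 7)), S, leaf(a)).
Decompose leaf/1: h(cons(h(M, M, W), M), M, Z) = h(N, W, leaf(Y2)).
Decompose h/3: cons(h(M, M, W), M) = N,  M = W,  Z = leaf(Y2).
Bind N := cons(h(M, M, W), M); substituting into the one remaining equation that mentions N gives: leaf(h(cons(cons(Q, B), B), h(7, leaf(cons(h(M, M, W), M)), W), B)) = leaf(h(Y2, Y1, h(h(a, Q, m), a, cons(Q, Q)))).
Bind M := W; substituting into the one remaining equation that mentions M gives: leaf(h(cons(cons(Q, B), B), h(7, leaf(cons(h(W, W, W), W)), W), B)) = leaf(h(Y2, Y1, h(h(a, Q, m), a, cons(Q, Q)))). Substituting into the earlier binding gives N := cons(h(W, W, W), W).
Bind Z := leaf(Y2); no other remaining equation mentions Z.
Decompose leaf/1: h(cons(cons(Q, B), B), h(7, leaf(cons(h(W, W, W), W)), W), B) = h(Y2, Y1, h(h(a, Q, m), a, cons(Q, Q))).
Decompose h/3: cons(cons(Q, B), B) = Y2,  h(7, leaf(cons(h(W, W, W), W)), W) = Y1,  B = h(h(a, Q, m), a, cons(Q, Q)).
Bind Y2 := cons(cons(Q, B), B); no other remaining equation mentions Y2. Substituting into the earlier binding gives Z := leaf(cons(cons(Q, B), B)).
Bind Y1 := h(7, leaf(cons(h(W, W, W), W)), W); no other remaining equation mentions Y1.
Bind B := h(h(a, Q, m), a, cons(Q, Q)); no other remaining equation mentions B. Substituting into the earlier bindings gives Z := leaf(cons(cons(Q, h(h(a, Q, m), a, cons(Q, Q))), h(h(a, Q, m), a, cons(Q, Q)))), Y2 := cons(cons(Q, h(h(a, Q, m), a, cons(Q, Q))), h(h(a, Q, m), a, cons(Q, Q))).
Decompose h/3: Q = leaf(h(1, m, 7)),  leaf(S) = S,  W = leaf(a).
Bind Q := leaf(h(1, m, 7)); no other remaining equation mentions Q. Substituting into the earlier bindings gives Z := leaf(cons(cons(leaf(h(1, m, 7)), h(h(a, leaf(h(1, m, 7)), m), a, cons(leaf(h(1, m, 7)), leaf(h(1, m, 7))))), h(h(a, leaf(h(1, m, 7)), m), a, cons(leaf(h(1, m, 7)), leaf(h(1, m, 7)))))), Y2 := cons(cons(leaf(h(1, m, 7)), h(h(a, leaf(h(1, m, 7)), m), a, cons(leaf(h(1, m, 7)), leaf(h(1, m, 7))))), h(h(a, leaf(h(1, m, 7)), m), a, cons(leaf(h(1, m, 7)), leaf(h(1, m, 7))))), B := h(h(a, leaf(h(1, m, 7)), m), a, cons(leaf(h(1, m, 7)), leaf(h(1, m, 7)))).
Occurs check fails: S occurs in leaf(S); the equation S = leaf(S) has no finite solution.

FAIL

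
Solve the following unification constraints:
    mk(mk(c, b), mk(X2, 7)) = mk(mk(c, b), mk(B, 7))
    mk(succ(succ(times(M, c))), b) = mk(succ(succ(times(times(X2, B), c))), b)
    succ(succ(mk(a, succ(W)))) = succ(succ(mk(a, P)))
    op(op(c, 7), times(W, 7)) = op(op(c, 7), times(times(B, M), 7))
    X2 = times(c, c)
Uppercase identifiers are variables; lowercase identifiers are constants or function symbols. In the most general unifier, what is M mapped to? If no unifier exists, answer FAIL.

times(times(c, c), times(c, c))

Decompose mk/2: mk(c, b) = mk(c, b),  mk(X2, 7) = mk(B, 7).
Delete trivial equation mk(c, b) = mk(c, b).
Decompose mk/2: X2 = B,  7 = 7.
Bind X2 := B; substituting into the 2 remaining equations that mention X2 gives: mk(succ(succ(times(M, c))), b) = mk(succ(succ(times(times(B, B), c))), b),  B = times(c, c).
Delete trivial equation 7 = 7.
Decompose mk/2: succ(succ(times(M, c))) = succ(succ(times(times(B, B), c))),  b = b.
Decompose succ/1: succ(times(M, c)) = succ(times(times(B, B), c)).
Decompose succ/1: times(M, c) = times(times(B, B), c).
Decompose times/2: M = times(B, B),  c = c.
Bind M := times(B, B); substituting into the one remaining equation that mentions M gives: op(op(c, 7), times(W, 7)) = op(op(c, 7), times(times(B, times(B, B)), 7)).
Delete trivial equation c = c.
Delete trivial equation b = b.
Decompose succ/1: succ(mk(a, succ(W))) = succ(mk(a, P)).
Decompose succ/1: mk(a, succ(W)) = mk(a, P).
Decompose mk/2: a = a,  succ(W) = P.
Delete trivial equation a = a.
Bind P := succ(W); no other remaining equation mentions P.
Decompose op/2: op(c, 7) = op(c, 7),  times(W, 7) = times(times(B, times(B, B)), 7).
Delete trivial equation op(c, 7) = op(c, 7).
Decompose times/2: W = times(B, times(B, B)),  7 = 7.
Bind W := times(B, times(B, B)); no other remaining equation mentions W. Substituting into the earlier binding gives P := succ(times(B, times(B, B))).
Delete trivial equation 7 = 7.
Bind B := times(c, c). Substituting into the earlier bindings gives X2 := times(c, c), M := times(times(c, c), times(c, c)), P := succ(times(times(c, c), times(times(c, c), times(c, c)))), W := times(times(c, c), times(times(c, c), times(c, c))).
MGU = { X2 ↦ times(c, c), M ↦ times(times(c, c), times(c, c)), P ↦ succ(times(times(c, c), times(times(c, c), times(c, c)))), W ↦ times(times(c, c), times(times(c, c), times(c, c))), B ↦ times(c, c) }, so M ↦ times(times(c, c), times(c, c)).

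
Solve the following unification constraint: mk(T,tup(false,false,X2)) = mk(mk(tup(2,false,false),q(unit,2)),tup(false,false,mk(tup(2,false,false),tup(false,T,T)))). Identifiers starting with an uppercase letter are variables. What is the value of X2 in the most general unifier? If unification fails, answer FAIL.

mk(tup(2,false,false),tup(false,mk(tup(2,false,false),q(unit,2)),mk(tup(2,false,false),q(unit,2))))

Decompose mk/2: T = mk(tup(2,false,false),q(unit,2)),  tup(false,false,X2) = tup(false,false,mk(tup(2,false,false),tup(false,T,T))).
Bind T := mk(tup(2,false,false),q(unit,2)); substituting into the remaining equation gives: tup(false,false,X2) = tup(false,false,mk(tup(2,false,false),tup(false,mk(tup(2,false,false),q(unit,2)),mk(tup(2,false,false),q(unit,2))))).
Decompose tup/3: false = false,  false = false,  X2 = mk(tup(2,false,false),tup(false,mk(tup(2,false,false),q(unit,2)),mk(tup(2,false,false),q(unit,2)))).
Delete trivial equation false = false.
Delete trivial equation false = false.
Bind X2 := mk(tup(2,false,false),tup(false,mk(tup(2,false,false),q(unit,2)),mk(tup(2,false,false),q(unit,2)))).
MGU = { T ↦ mk(tup(2,false,false),q(unit,2)), X2 ↦ mk(tup(2,false,false),tup(false,mk(tup(2,false,false),q(unit,2)),mk(tup(2,false,false),q(unit,2)))) }, so X2 ↦ mk(tup(2,false,false),tup(false,mk(tup(2,false,false),q(unit,2)),mk(tup(2,false,false),q(unit,2)))).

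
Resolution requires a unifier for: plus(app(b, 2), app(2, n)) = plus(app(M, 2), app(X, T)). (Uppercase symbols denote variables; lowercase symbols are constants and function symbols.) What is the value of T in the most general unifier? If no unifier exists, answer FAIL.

Decompose plus/2: app(b, 2) = app(M, 2),  app(2, n) = app(X, T).
Decompose app/2: b = M,  2 = 2.
Bind M := b; no other remaining equation mentions M.
Delete trivial equation 2 = 2.
Decompose app/2: 2 = X,  n = T.
Bind X := 2; no other remaining equation mentions X.
Bind T := n.
MGU = { M ↦ b, X ↦ 2, T ↦ n }, so T ↦ n.

n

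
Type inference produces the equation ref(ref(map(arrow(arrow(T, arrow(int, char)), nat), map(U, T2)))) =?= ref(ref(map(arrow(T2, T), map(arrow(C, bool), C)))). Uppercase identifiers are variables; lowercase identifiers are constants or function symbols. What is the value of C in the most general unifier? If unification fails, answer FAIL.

arrow(nat, arrow(int, char))

Decompose ref/1: ref(map(arrow(arrow(T, arrow(int, char)), nat), map(U, T2))) =?= ref(map(arrow(T2, T), map(arrow(C, bool), C))).
Decompose ref/1: map(arrow(arrow(T, arrow(int, char)), nat), map(U, T2)) =?= map(arrow(T2, T), map(arrow(C, bool), C)).
Decompose map/2: arrow(arrow(T, arrow(int, char)), nat) =?= arrow(T2, T),  map(U, T2) =?= map(arrow(C, bool), C).
Decompose arrow/2: arrow(T, arrow(int, char)) =?= T2,  nat =?= T.
Bind T2 := arrow(T, arrow(int, char)); substituting into the one remaining equation that mentions T2 gives: map(U, arrow(T, arrow(int, char))) =?= map(arrow(C, bool), C).
Bind T := nat; substituting into the remaining equation gives: map(U, arrow(nat, arrow(int, char))) =?= map(arrow(C, bool), C). Substituting into the earlier binding gives T2 := arrow(nat, arrow(int, char)).
Decompose map/2: U =?= arrow(C, bool),  arrow(nat, arrow(int, char)) =?= C.
Bind U := arrow(C, bool); no other remaining equation mentions U.
Bind C := arrow(nat, arrow(int, char)). Substituting into the earlier binding gives U := arrow(arrow(nat, arrow(int, char)), bool).
MGU = { T2 -> arrow(nat, arrow(int, char)), T -> nat, U -> arrow(arrow(nat, arrow(int, char)), bool), C -> arrow(nat, arrow(int, char)) }, so C -> arrow(nat, arrow(int, char)).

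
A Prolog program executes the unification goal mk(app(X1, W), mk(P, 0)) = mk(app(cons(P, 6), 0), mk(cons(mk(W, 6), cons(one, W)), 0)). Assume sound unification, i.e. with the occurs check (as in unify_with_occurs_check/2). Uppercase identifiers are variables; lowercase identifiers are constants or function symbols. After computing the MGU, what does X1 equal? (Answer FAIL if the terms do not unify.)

cons(cons(mk(0, 6), cons(one, 0)), 6)

Decompose mk/2: app(X1, W) = app(cons(P, 6), 0),  mk(P, 0) = mk(cons(mk(W, 6), cons(one, W)), 0).
Decompose app/2: X1 = cons(P, 6),  W = 0.
Bind X1 := cons(P, 6); no other remaining equation mentions X1.
Bind W := 0; substituting into the remaining equation gives: mk(P, 0) = mk(cons(mk(0, 6), cons(one, 0)), 0).
Decompose mk/2: P = cons(mk(0, 6), cons(one, 0)),  0 = 0.
Bind P := cons(mk(0, 6), cons(one, 0)); no other remaining equation mentions P. Substituting into the earlier binding gives X1 := cons(cons(mk(0, 6), cons(one, 0)), 6).
Delete trivial equation 0 = 0.
MGU = { X1 = cons(cons(mk(0, 6), cons(one, 0)), 6), W = 0, P = cons(mk(0, 6), cons(one, 0)) }, so X1 = cons(cons(mk(0, 6), cons(one, 0)), 6).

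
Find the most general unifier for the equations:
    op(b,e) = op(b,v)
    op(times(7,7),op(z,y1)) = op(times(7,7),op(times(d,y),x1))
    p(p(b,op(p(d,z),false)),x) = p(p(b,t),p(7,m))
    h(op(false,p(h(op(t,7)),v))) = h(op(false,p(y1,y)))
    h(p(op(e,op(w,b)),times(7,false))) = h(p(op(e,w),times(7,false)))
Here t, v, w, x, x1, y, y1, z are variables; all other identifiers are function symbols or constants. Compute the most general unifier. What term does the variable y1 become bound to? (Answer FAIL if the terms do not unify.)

Decompose op/2: b = b,  e = v.
Delete trivial equation b = b.
Bind v := e; substituting into the one remaining equation that mentions v gives: h(op(false,p(h(op(t,7)),e))) = h(op(false,p(y1,y))).
Decompose op/2: times(7,7) = times(7,7),  op(z,y1) = op(times(d,y),x1).
Delete trivial equation times(7,7) = times(7,7).
Decompose op/2: z = times(d,y),  y1 = x1.
Bind z := times(d,y); substituting into the one remaining equation that mentions z gives: p(p(b,op(p(d,times(d,y)),false)),x) = p(p(b,t),p(7,m)).
Bind y1 := x1; substituting into the one remaining equation that mentions y1 gives: h(op(false,p(h(op(t,7)),e))) = h(op(false,p(x1,y))).
Decompose p/2: p(b,op(p(d,times(d,y)),false)) = p(b,t),  x = p(7,m).
Decompose p/2: b = b,  op(p(d,times(d,y)),false) = t.
Delete trivial equation b = b.
Bind t := op(p(d,times(d,y)),false); substituting into the one remaining equation that mentions t gives: h(op(false,p(h(op(op(p(d,times(d,y)),false),7)),e))) = h(op(false,p(x1,y))).
Bind x := p(7,m); no other remaining equation mentions x.
Decompose h/1: op(false,p(h(op(op(p(d,times(d,y)),false),7)),e)) = op(false,p(x1,y)).
Decompose op/2: false = false,  p(h(op(op(p(d,times(d,y)),false),7)),e) = p(x1,y).
Delete trivial equation false = false.
Decompose p/2: h(op(op(p(d,times(d,y)),false),7)) = x1,  e = y.
Bind x1 := h(op(op(p(d,times(d,y)),false),7)); no other remaining equation mentions x1. Substituting into the earlier binding gives y1 := h(op(op(p(d,times(d,y)),false),7)).
Bind y := e; no other remaining equation mentions y. Substituting into the earlier bindings gives z := times(d,e), y1 := h(op(op(p(d,times(d,e)),false),7)), t := op(p(d,times(d,e)),false), x1 := h(op(op(p(d,times(d,e)),false),7)).
Decompose h/1: p(op(e,op(w,b)),times(7,false)) = p(op(e,w),times(7,false)).
Decompose p/2: op(e,op(w,b)) = op(e,w),  times(7,false) = times(7,false).
Decompose op/2: e = e,  op(w,b) = w.
Delete trivial equation e = e.
Occurs check fails: w occurs in op(w,b); the equation w = op(w,b) has no finite solution.

FAIL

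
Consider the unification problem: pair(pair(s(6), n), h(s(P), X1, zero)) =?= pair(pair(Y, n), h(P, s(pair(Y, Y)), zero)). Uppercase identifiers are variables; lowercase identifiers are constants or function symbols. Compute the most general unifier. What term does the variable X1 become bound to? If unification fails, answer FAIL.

Decompose pair/2: pair(s(6), n) =?= pair(Y, n),  h(s(P), X1, zero) =?= h(P, s(pair(Y, Y)), zero).
Decompose pair/2: s(6) =?= Y,  n =?= n.
Bind Y := s(6); substituting into the one remaining equation that mentions Y gives: h(s(P), X1, zero) =?= h(P, s(pair(s(6), s(6))), zero).
Delete trivial equation n =?= n.
Decompose h/3: s(P) =?= P,  X1 =?= s(pair(s(6), s(6))),  zero =?= zero.
Occurs check fails: P occurs in s(P); the equation P =?= s(P) has no finite solution.

FAIL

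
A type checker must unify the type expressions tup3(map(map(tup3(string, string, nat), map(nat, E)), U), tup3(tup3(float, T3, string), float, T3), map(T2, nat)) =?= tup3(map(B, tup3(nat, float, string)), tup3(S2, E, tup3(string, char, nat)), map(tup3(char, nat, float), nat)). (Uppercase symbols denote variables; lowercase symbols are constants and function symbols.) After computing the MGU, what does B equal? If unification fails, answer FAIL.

map(tup3(string, string, nat), map(nat, float))

Decompose tup3/3: map(map(tup3(string, string, nat), map(nat, E)), U) =?= map(B, tup3(nat, float, string)),  tup3(tup3(float, T3, string), float, T3) =?= tup3(S2, E, tup3(string, char, nat)),  map(T2, nat) =?= map(tup3(char, nat, float), nat).
Decompose map/2: map(tup3(string, string, nat), map(nat, E)) =?= B,  U =?= tup3(nat, float, string).
Bind B := map(tup3(string, string, nat), map(nat, E)); no other remaining equation mentions B.
Bind U := tup3(nat, float, string); no other remaining equation mentions U.
Decompose tup3/3: tup3(float, T3, string) =?= S2,  float =?= E,  T3 =?= tup3(string, char, nat).
Bind S2 := tup3(float, T3, string); no other remaining equation mentions S2.
Bind E := float; no other remaining equation mentions E. Substituting into the earlier binding gives B := map(tup3(string, string, nat), map(nat, float)).
Bind T3 := tup3(string, char, nat); no other remaining equation mentions T3. Substituting into the earlier binding gives S2 := tup3(float, tup3(string, char, nat), string).
Decompose map/2: T2 =?= tup3(char, nat, float),  nat =?= nat.
Bind T2 := tup3(char, nat, float); no other remaining equation mentions T2.
Delete trivial equation nat =?= nat.
MGU = { B := map(tup3(string, string, nat), map(nat, float)), U := tup3(nat, float, string), S2 := tup3(float, tup3(string, char, nat), string), E := float, T3 := tup3(string, char, nat), T2 := tup3(char, nat, float) }, so B := map(tup3(string, string, nat), map(nat, float)).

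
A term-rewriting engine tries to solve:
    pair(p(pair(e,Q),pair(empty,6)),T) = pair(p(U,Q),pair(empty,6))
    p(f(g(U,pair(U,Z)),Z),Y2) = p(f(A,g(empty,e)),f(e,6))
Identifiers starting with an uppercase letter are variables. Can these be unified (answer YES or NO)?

Decompose pair/2: p(pair(e,Q),pair(empty,6)) = p(U,Q),  T = pair(empty,6).
Decompose p/2: pair(e,Q) = U,  pair(empty,6) = Q.
Bind U := pair(e,Q); substituting into the one remaining equation that mentions U gives: p(f(g(pair(e,Q),pair(pair(e,Q),Z)),Z),Y2) = p(f(A,g(empty,e)),f(e,6)).
Bind Q := pair(empty,6); substituting into the one remaining equation that mentions Q gives: p(f(g(pair(e,pair(empty,6)),pair(pair(e,pair(empty,6)),Z)),Z),Y2) = p(f(A,g(empty,e)),f(e,6)). Substituting into the earlier binding gives U := pair(e,pair(empty,6)).
Bind T := pair(empty,6); no other remaining equation mentions T.
Decompose p/2: f(g(pair(e,pair(empty,6)),pair(pair(e,pair(empty,6)),Z)),Z) = f(A,g(empty,e)),  Y2 = f(e,6).
Decompose f/2: g(pair(e,pair(empty,6)),pair(pair(e,pair(empty,6)),Z)) = A,  Z = g(empty,e).
Bind A := g(pair(e,pair(empty,6)),pair(pair(e,pair(empty,6)),Z)); no other remaining equation mentions A.
Bind Z := g(empty,e); no other remaining equation mentions Z. Substituting into the earlier binding gives A := g(pair(e,pair(empty,6)),pair(pair(e,pair(empty,6)),g(empty,e))).
Bind Y2 := f(e,6).
No equations remain and no clash or occurs-check failure arose, so a unifier exists.

YES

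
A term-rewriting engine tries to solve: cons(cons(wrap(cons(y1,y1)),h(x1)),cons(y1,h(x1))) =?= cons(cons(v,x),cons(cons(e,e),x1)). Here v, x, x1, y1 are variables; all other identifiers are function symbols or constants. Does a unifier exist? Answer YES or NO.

Decompose cons/2: cons(wrap(cons(y1,y1)),h(x1)) =?= cons(v,x),  cons(y1,h(x1)) =?= cons(cons(e,e),x1).
Decompose cons/2: wrap(cons(y1,y1)) =?= v,  h(x1) =?= x.
Bind v := wrap(cons(y1,y1)); no other remaining equation mentions v.
Bind x := h(x1); no other remaining equation mentions x.
Decompose cons/2: y1 =?= cons(e,e),  h(x1) =?= x1.
Bind y1 := cons(e,e); no other remaining equation mentions y1. Substituting into the earlier binding gives v := wrap(cons(cons(e,e),cons(e,e))).
Occurs check fails: x1 occurs in h(x1); the equation x1 =?= h(x1) has no finite solution.

NO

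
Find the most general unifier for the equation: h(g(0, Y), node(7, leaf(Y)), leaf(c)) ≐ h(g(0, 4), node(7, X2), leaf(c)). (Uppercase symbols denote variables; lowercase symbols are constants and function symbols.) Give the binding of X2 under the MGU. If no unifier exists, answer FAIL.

Decompose h/3: g(0, Y) ≐ g(0, 4),  node(7, leaf(Y)) ≐ node(7, X2),  leaf(c) ≐ leaf(c).
Decompose g/2: 0 ≐ 0,  Y ≐ 4.
Delete trivial equation 0 ≐ 0.
Bind Y := 4; substituting into the one remaining equation that mentions Y gives: node(7, leaf(4)) ≐ node(7, X2).
Decompose node/2: 7 ≐ 7,  leaf(4) ≐ X2.
Delete trivial equation 7 ≐ 7.
Bind X2 := leaf(4); no other remaining equation mentions X2.
Delete trivial equation leaf(c) ≐ leaf(c).
MGU = { Y ↦ 4, X2 ↦ leaf(4) }, so X2 ↦ leaf(4).

leaf(4)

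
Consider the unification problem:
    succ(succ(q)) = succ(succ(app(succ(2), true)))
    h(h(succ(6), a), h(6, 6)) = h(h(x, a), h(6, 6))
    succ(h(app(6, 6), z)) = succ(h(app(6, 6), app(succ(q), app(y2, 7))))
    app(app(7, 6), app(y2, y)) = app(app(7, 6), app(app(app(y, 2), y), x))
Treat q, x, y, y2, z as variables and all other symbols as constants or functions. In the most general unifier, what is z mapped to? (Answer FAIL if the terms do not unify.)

Decompose succ/1: succ(q) = succ(app(succ(2), true)).
Decompose succ/1: q = app(succ(2), true).
Bind q := app(succ(2), true); substituting into the one remaining equation that mentions q gives: succ(h(app(6, 6), z)) = succ(h(app(6, 6), app(succ(app(succ(2), true)), app(y2, 7)))).
Decompose h/2: h(succ(6), a) = h(x, a),  h(6, 6) = h(6, 6).
Decompose h/2: succ(6) = x,  a = a.
Bind x := succ(6); substituting into the one remaining equation that mentions x gives: app(app(7, 6), app(y2, y)) = app(app(7, 6), app(app(app(y, 2), y), succ(6))).
Delete trivial equation a = a.
Delete trivial equation h(6, 6) = h(6, 6).
Decompose succ/1: h(app(6, 6), z) = h(app(6, 6), app(succ(app(succ(2), true)), app(y2, 7))).
Decompose h/2: app(6, 6) = app(6, 6),  z = app(succ(app(succ(2), true)), app(y2, 7)).
Delete trivial equation app(6, 6) = app(6, 6).
Bind z := app(succ(app(succ(2), true)), app(y2, 7)); no other remaining equation mentions z.
Decompose app/2: app(7, 6) = app(7, 6),  app(y2, y) = app(app(app(y, 2), y), succ(6)).
Delete trivial equation app(7, 6) = app(7, 6).
Decompose app/2: y2 = app(app(y, 2), y),  y = succ(6).
Bind y2 := app(app(y, 2), y); no other remaining equation mentions y2. Substituting into the earlier binding gives z := app(succ(app(succ(2), true)), app(app(app(y, 2), y), 7)).
Bind y := succ(6). Substituting into the earlier bindings gives z := app(succ(app(succ(2), true)), app(app(app(succ(6), 2), succ(6)), 7)), y2 := app(app(succ(6), 2), succ(6)).
MGU = { q -> app(succ(2), true), x -> succ(6), z -> app(succ(app(succ(2), true)), app(app(app(succ(6), 2), succ(6)), 7)), y2 -> app(app(succ(6), 2), succ(6)), y -> succ(6) }, so z -> app(succ(app(succ(2), true)), app(app(app(succ(6), 2), succ(6)), 7)).

app(succ(app(succ(2), true)), app(app(app(succ(6), 2), succ(6)), 7))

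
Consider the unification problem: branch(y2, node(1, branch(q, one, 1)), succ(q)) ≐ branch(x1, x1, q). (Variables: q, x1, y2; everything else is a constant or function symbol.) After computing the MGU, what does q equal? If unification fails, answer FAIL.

FAIL

Decompose branch/3: y2 ≐ x1,  node(1, branch(q, one, 1)) ≐ x1,  succ(q) ≐ q.
Bind y2 := x1; no other remaining equation mentions y2.
Bind x1 := node(1, branch(q, one, 1)); no other remaining equation mentions x1. Substituting into the earlier binding gives y2 := node(1, branch(q, one, 1)).
Occurs check fails: q occurs in succ(q); the equation q ≐ succ(q) has no finite solution.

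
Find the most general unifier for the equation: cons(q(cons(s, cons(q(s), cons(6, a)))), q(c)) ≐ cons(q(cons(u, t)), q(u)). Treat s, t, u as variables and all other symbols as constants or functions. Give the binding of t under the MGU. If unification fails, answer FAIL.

cons(q(c), cons(6, a))

Decompose cons/2: q(cons(s, cons(q(s), cons(6, a)))) ≐ q(cons(u, t)),  q(c) ≐ q(u).
Decompose q/1: cons(s, cons(q(s), cons(6, a))) ≐ cons(u, t).
Decompose cons/2: s ≐ u,  cons(q(s), cons(6, a)) ≐ t.
Bind s := u; substituting into the one remaining equation that mentions s gives: cons(q(u), cons(6, a)) ≐ t.
Bind t := cons(q(u), cons(6, a)); no other remaining equation mentions t.
Decompose q/1: c ≐ u.
Bind u := c. Substituting into the earlier bindings gives s := c, t := cons(q(c), cons(6, a)).
MGU = { s -> c, t -> cons(q(c), cons(6, a)), u -> c }, so t -> cons(q(c), cons(6, a)).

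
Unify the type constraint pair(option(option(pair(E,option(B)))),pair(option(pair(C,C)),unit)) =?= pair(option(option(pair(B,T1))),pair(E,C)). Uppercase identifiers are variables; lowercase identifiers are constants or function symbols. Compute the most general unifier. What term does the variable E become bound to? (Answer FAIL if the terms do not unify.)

option(pair(unit,unit))

Decompose pair/2: option(option(pair(E,option(B)))) =?= option(option(pair(B,T1))),  pair(option(pair(C,C)),unit) =?= pair(E,C).
Decompose option/1: option(pair(E,option(B))) =?= option(pair(B,T1)).
Decompose option/1: pair(E,option(B)) =?= pair(B,T1).
Decompose pair/2: E =?= B,  option(B) =?= T1.
Bind E := B; substituting into the one remaining equation that mentions E gives: pair(option(pair(C,C)),unit) =?= pair(B,C).
Bind T1 := option(B); no other remaining equation mentions T1.
Decompose pair/2: option(pair(C,C)) =?= B,  unit =?= C.
Bind B := option(pair(C,C)); no other remaining equation mentions B. Substituting into the earlier bindings gives E := option(pair(C,C)), T1 := option(option(pair(C,C))).
Bind C := unit. Substituting into the earlier bindings gives E := option(pair(unit,unit)), T1 := option(option(pair(unit,unit))), B := option(pair(unit,unit)).
MGU = { E ↦ option(pair(unit,unit)), T1 ↦ option(option(pair(unit,unit))), B ↦ option(pair(unit,unit)), C ↦ unit }, so E ↦ option(pair(unit,unit)).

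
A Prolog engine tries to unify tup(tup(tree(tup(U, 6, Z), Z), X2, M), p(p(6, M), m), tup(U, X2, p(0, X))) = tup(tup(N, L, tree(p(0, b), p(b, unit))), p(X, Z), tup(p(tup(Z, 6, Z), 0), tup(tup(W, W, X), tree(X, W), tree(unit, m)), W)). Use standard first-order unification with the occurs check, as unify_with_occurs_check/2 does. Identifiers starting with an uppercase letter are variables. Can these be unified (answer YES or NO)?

YES

Decompose tup/3: tup(tree(tup(U, 6, Z), Z), X2, M) = tup(N, L, tree(p(0, b), p(b, unit))),  p(p(6, M), m) = p(X, Z),  tup(U, X2, p(0, X)) = tup(p(tup(Z, 6, Z), 0), tup(tup(W, W, X), tree(X, W), tree(unit, m)), W).
Decompose tup/3: tree(tup(U, 6, Z), Z) = N,  X2 = L,  M = tree(p(0, b), p(b, unit)).
Bind N := tree(tup(U, 6, Z), Z); no other remaining equation mentions N.
Bind X2 := L; substituting into the one remaining equation that mentions X2 gives: tup(U, L, p(0, X)) = tup(p(tup(Z, 6, Z), 0), tup(tup(W, W, X), tree(X, W), tree(unit, m)), W).
Bind M := tree(p(0, b), p(b, unit)); substituting into the one remaining equation that mentions M gives: p(p(6, tree(p(0, b), p(b, unit))), m) = p(X, Z).
Decompose p/2: p(6, tree(p(0, b), p(b, unit))) = X,  m = Z.
Bind X := p(6, tree(p(0, b), p(b, unit))); substituting into the one remaining equation that mentions X gives: tup(U, L, p(0, p(6, tree(p(0, b), p(b, unit))))) = tup(p(tup(Z, 6, Z), 0), tup(tup(W, W, p(6, tree(p(0, b), p(b, unit)))), tree(p(6, tree(p(0, b), p(b, unit))), W), tree(unit, m)), W).
Bind Z := m; substituting into the remaining equation gives: tup(U, L, p(0, p(6, tree(p(0, b), p(b, unit))))) = tup(p(tup(m, 6, m), 0), tup(tup(W, W, p(6, tree(p(0, b), p(b, unit)))), tree(p(6, tree(p(0, b), p(b, unit))), W), tree(unit, m)), W). Substituting into the earlier binding gives N := tree(tup(U, 6, m), m).
Decompose tup/3: U = p(tup(m, 6, m), 0),  L = tup(tup(W, W, p(6, tree(p(0, b), p(b, unit)))), tree(p(6, tree(p(0, b), p(b, unit))), W), tree(unit, m)),  p(0, p(6, tree(p(0, b), p(b, unit)))) = W.
Bind U := p(tup(m, 6, m), 0); no other remaining equation mentions U. Substituting into the earlier binding gives N := tree(tup(p(tup(m, 6, m), 0), 6, m), m).
Bind L := tup(tup(W, W, p(6, tree(p(0, b), p(b, unit)))), tree(p(6, tree(p(0, b), p(b, unit))), W), tree(unit, m)); no other remaining equation mentions L. Substituting into the earlier binding gives X2 := tup(tup(W, W, p(6, tree(p(0, b), p(b, unit)))), tree(p(6, tree(p(0, b), p(b, unit))), W), tree(unit, m)).
Bind W := p(0, p(6, tree(p(0, b), p(b, unit)))). Substituting into the earlier bindings gives X2 := tup(tup(p(0, p(6, tree(p(0, b), p(b, unit)))), p(0, p(6, tree(p(0, b), p(b, unit)))), p(6, tree(p(0, b), p(b, unit)))), tree(p(6, tree(p(0, b), p(b, unit))), p(0, p(6, tree(p(0, b), p(b, unit))))), tree(unit, m)), L := tup(tup(p(0, p(6, tree(p(0, b), p(b, unit)))), p(0, p(6, tree(p(0, b), p(b, unit)))), p(6, tree(p(0, b), p(b, unit)))), tree(p(6, tree(p(0, b), p(b, unit))), p(0, p(6, tree(p(0, b), p(b, unit))))), tree(unit, m)).
No equations remain and no clash or occurs-check failure arose, so a unifier exists.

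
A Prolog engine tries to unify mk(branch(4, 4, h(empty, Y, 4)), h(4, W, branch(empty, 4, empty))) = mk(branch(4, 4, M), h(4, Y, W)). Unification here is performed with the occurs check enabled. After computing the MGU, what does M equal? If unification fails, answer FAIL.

h(empty, branch(empty, 4, empty), 4)

Decompose mk/2: branch(4, 4, h(empty, Y, 4)) = branch(4, 4, M),  h(4, W, branch(empty, 4, empty)) = h(4, Y, W).
Decompose branch/3: 4 = 4,  4 = 4,  h(empty, Y, 4) = M.
Delete trivial equation 4 = 4.
Delete trivial equation 4 = 4.
Bind M := h(empty, Y, 4); no other remaining equation mentions M.
Decompose h/3: 4 = 4,  W = Y,  branch(empty, 4, empty) = W.
Delete trivial equation 4 = 4.
Bind W := Y; substituting into the remaining equation gives: branch(empty, 4, empty) = Y.
Bind Y := branch(empty, 4, empty). Substituting into the earlier bindings gives M := h(empty, branch(empty, 4, empty), 4), W := branch(empty, 4, empty).
MGU = { M = h(empty, branch(empty, 4, empty), 4), W = branch(empty, 4, empty), Y = branch(empty, 4, empty) }, so M = h(empty, branch(empty, 4, empty), 4).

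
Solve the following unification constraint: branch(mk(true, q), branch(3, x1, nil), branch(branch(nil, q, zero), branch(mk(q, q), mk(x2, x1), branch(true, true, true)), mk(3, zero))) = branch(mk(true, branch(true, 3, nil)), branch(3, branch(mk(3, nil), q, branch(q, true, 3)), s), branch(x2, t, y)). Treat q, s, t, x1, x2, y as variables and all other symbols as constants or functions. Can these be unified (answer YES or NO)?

YES

Decompose branch/3: mk(true, q) = mk(true, branch(true, 3, nil)),  branch(3, x1, nil) = branch(3, branch(mk(3, nil), q, branch(q, true, 3)), s),  branch(branch(nil, q, zero), branch(mk(q, q), mk(x2, x1), branch(true, true, true)), mk(3, zero)) = branch(x2, t, y).
Decompose mk/2: true = true,  q = branch(true, 3, nil).
Delete trivial equation true = true.
Bind q := branch(true, 3, nil); substituting into the remaining equations gives: branch(3, x1, nil) = branch(3, branch(mk(3, nil), branch(true, 3, nil), branch(branch(true, 3, nil), true, 3)), s),  branch(branch(nil, branch(true, 3, nil), zero), branch(mk(branch(true, 3, nil), branch(true, 3, nil)), mk(x2, x1), branch(true, true, true)), mk(3, zero)) = branch(x2, t, y).
Decompose branch/3: 3 = 3,  x1 = branch(mk(3, nil), branch(true, 3, nil), branch(branch(true, 3, nil), true, 3)),  nil = s.
Delete trivial equation 3 = 3.
Bind x1 := branch(mk(3, nil), branch(true, 3, nil), branch(branch(true, 3, nil), true, 3)); substituting into the one remaining equation that mentions x1 gives: branch(branch(nil, branch(true, 3, nil), zero), branch(mk(branch(true, 3, nil), branch(true, 3, nil)), mk(x2, branch(mk(3, nil), branch(true, 3, nil), branch(branch(true, 3, nil), true, 3))), branch(true, true, true)), mk(3, zero)) = branch(x2, t, y).
Bind s := nil; no other remaining equation mentions s.
Decompose branch/3: branch(nil, branch(true, 3, nil), zero) = x2,  branch(mk(branch(true, 3, nil), branch(true, 3, nil)), mk(x2, branch(mk(3, nil), branch(true, 3, nil), branch(branch(true, 3, nil), true, 3))), branch(true, true, true)) = t,  mk(3, zero) = y.
Bind x2 := branch(nil, branch(true, 3, nil), zero); substituting into the one remaining equation that mentions x2 gives: branch(mk(branch(true, 3, nil), branch(true, 3, nil)), mk(branch(nil, branch(true, 3, nil), zero), branch(mk(3, nil), branch(true, 3, nil), branch(branch(true, 3, nil), true, 3))), branch(true, true, true)) = t.
Bind t := branch(mk(branch(true, 3, nil), branch(true, 3, nil)), mk(branch(nil, branch(true, 3, nil), zero), branch(mk(3, nil), branch(true, 3, nil), branch(branch(true, 3, nil), true, 3))), branch(true, true, true)); no other remaining equation mentions t.
Bind y := mk(3, zero).
No equations remain and no clash or occurs-check failure arose, so a unifier exists.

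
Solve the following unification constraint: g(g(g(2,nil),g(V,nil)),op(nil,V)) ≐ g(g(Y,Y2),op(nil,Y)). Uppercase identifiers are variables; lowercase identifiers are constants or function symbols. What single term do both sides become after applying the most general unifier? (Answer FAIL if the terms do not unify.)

Decompose g/2: g(g(2,nil),g(V,nil)) ≐ g(Y,Y2),  op(nil,V) ≐ op(nil,Y).
Decompose g/2: g(2,nil) ≐ Y,  g(V,nil) ≐ Y2.
Bind Y := g(2,nil); substituting into the one remaining equation that mentions Y gives: op(nil,V) ≐ op(nil,g(2,nil)).
Bind Y2 := g(V,nil); no other remaining equation mentions Y2.
Decompose op/2: nil ≐ nil,  V ≐ g(2,nil).
Delete trivial equation nil ≐ nil.
Bind V := g(2,nil). Substituting into the earlier binding gives Y2 := g(g(2,nil),nil).
Applying the MGU to either side gives g(g(g(2,nil),g(g(2,nil),nil)),op(nil,g(2,nil))).

g(g(g(2,nil),g(g(2,nil),nil)),op(nil,g(2,nil)))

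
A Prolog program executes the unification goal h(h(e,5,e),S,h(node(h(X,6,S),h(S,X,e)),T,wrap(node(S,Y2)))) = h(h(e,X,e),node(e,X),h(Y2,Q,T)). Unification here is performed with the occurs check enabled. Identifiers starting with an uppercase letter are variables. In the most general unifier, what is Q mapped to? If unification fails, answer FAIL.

Decompose h/3: h(e,5,e) = h(e,X,e),  S = node(e,X),  h(node(h(X,6,S),h(S,X,e)),T,wrap(node(S,Y2))) = h(Y2,Q,T).
Decompose h/3: e = e,  5 = X,  e = e.
Delete trivial equation e = e.
Bind X := 5; substituting into the 2 remaining equations that mention X gives: S = node(e,5),  h(node(h(5,6,S),h(S,5,e)),T,wrap(node(S,Y2))) = h(Y2,Q,T).
Delete trivial equation e = e.
Bind S := node(e,5); substituting into the remaining equation gives: h(node(h(5,6,node(e,5)),h(node(e,5),5,e)),T,wrap(node(node(e,5),Y2))) = h(Y2,Q,T).
Decompose h/3: node(h(5,6,node(e,5)),h(node(e,5),5,e)) = Y2,  T = Q,  wrap(node(node(e,5),Y2)) = T.
Bind Y2 := node(h(5,6,node(e,5)),h(node(e,5),5,e)); substituting into the one remaining equation that mentions Y2 gives: wrap(node(node(e,5),node(h(5,6,node(e,5)),h(node(e,5),5,e)))) = T.
Bind T := Q; substituting into the remaining equation gives: wrap(node(node(e,5),node(h(5,6,node(e,5)),h(node(e,5),5,e)))) = Q.
Bind Q := wrap(node(node(e,5),node(h(5,6,node(e,5)),h(node(e,5),5,e)))). Substituting into the earlier binding gives T := wrap(node(node(e,5),node(h(5,6,node(e,5)),h(node(e,5),5,e)))).
MGU = { X ↦ 5, S ↦ node(e,5), Y2 ↦ node(h(5,6,node(e,5)),h(node(e,5),5,e)), T ↦ wrap(node(node(e,5),node(h(5,6,node(e,5)),h(node(e,5),5,e)))), Q ↦ wrap(node(node(e,5),node(h(5,6,node(e,5)),h(node(e,5),5,e)))) }, so Q ↦ wrap(node(node(e,5),node(h(5,6,node(e,5)),h(node(e,5),5,e)))).

wrap(node(node(e,5),node(h(5,6,node(e,5)),h(node(e,5),5,e))))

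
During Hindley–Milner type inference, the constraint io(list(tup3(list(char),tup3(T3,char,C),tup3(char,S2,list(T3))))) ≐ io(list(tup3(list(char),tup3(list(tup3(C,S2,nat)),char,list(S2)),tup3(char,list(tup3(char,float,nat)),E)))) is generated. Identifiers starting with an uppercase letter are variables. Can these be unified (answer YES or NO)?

Decompose io/1: list(tup3(list(char),tup3(T3,char,C),tup3(char,S2,list(T3)))) ≐ list(tup3(list(char),tup3(list(tup3(C,S2,nat)),char,list(S2)),tup3(char,list(tup3(char,float,nat)),E))).
Decompose list/1: tup3(list(char),tup3(T3,char,C),tup3(char,S2,list(T3))) ≐ tup3(list(char),tup3(list(tup3(C,S2,nat)),char,list(S2)),tup3(char,list(tup3(char,float,nat)),E)).
Decompose tup3/3: list(char) ≐ list(char),  tup3(T3,char,C) ≐ tup3(list(tup3(C,S2,nat)),char,list(S2)),  tup3(char,S2,list(T3)) ≐ tup3(char,list(tup3(char,float,nat)),E).
Delete trivial equation list(char) ≐ list(char).
Decompose tup3/3: T3 ≐ list(tup3(C,S2,nat)),  char ≐ char,  C ≐ list(S2).
Bind T3 := list(tup3(C,S2,nat)); substituting into the one remaining equation that mentions T3 gives: tup3(char,S2,list(list(tup3(C,S2,nat)))) ≐ tup3(char,list(tup3(char,float,nat)),E).
Delete trivial equation char ≐ char.
Bind C := list(S2); substituting into the remaining equation gives: tup3(char,S2,list(list(tup3(list(S2),S2,nat)))) ≐ tup3(char,list(tup3(char,float,nat)),E). Substituting into the earlier binding gives T3 := list(tup3(list(S2),S2,nat)).
Decompose tup3/3: char ≐ char,  S2 ≐ list(tup3(char,float,nat)),  list(list(tup3(list(S2),S2,nat))) ≐ E.
Delete trivial equation char ≐ char.
Bind S2 := list(tup3(char,float,nat)); substituting into the remaining equation gives: list(list(tup3(list(list(tup3(char,float,nat))),list(tup3(char,float,nat)),nat))) ≐ E. Substituting into the earlier bindings gives T3 := list(tup3(list(list(tup3(char,float,nat))),list(tup3(char,float,nat)),nat)), C := list(list(tup3(char,float,nat))).
Bind E := list(list(tup3(list(list(tup3(char,float,nat))),list(tup3(char,float,nat)),nat))).
No equations remain and no clash or occurs-check failure arose, so a unifier exists.

YES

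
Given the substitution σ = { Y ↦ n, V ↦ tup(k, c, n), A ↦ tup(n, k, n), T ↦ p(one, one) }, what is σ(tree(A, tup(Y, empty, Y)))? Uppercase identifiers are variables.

tree(tup(n, k, n), tup(n, empty, n))

Replace each occurrence of Y with n.
Replace each occurrence of A with tup(n, k, n).
Result: tree(tup(n, k, n), tup(n, empty, n)).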